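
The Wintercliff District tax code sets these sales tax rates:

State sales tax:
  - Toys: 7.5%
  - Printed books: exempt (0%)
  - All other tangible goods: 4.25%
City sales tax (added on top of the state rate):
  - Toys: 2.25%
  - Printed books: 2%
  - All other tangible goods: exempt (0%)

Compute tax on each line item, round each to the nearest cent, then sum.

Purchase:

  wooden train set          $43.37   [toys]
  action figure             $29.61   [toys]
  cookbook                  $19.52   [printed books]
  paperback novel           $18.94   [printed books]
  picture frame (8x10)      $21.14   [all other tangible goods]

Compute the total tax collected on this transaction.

$8.79

Wooden train set $43.37: toys → 7.5% + 2.25% city = 9.75% → $4.23
Action figure $29.61: toys → 7.5% + 2.25% city = 9.75% → $2.89
Cookbook $19.52: printed books → 0% + 2% city = 2% → $0.39
Paperback novel $18.94: printed books → 0% + 2% city = 2% → $0.38
Picture frame (8x10) $21.14: all other tangible goods → 4.25% + 0% city = 4.25% → $0.90
Total tax = $4.23 + $2.89 + $0.39 + $0.38 + $0.90 = $8.79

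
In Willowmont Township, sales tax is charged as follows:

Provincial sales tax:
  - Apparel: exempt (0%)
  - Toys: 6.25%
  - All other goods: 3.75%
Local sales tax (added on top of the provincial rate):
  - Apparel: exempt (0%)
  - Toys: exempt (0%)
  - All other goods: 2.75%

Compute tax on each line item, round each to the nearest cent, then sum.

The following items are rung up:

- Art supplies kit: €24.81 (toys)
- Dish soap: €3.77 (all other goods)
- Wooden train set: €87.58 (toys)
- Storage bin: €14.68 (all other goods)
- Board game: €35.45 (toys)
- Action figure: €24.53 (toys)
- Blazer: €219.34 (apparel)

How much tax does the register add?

€11.97

Art supplies kit €24.81: toys → 6.25% + 0% local = 6.25% → €1.55
Dish soap €3.77: all other goods → 3.75% + 2.75% local = 6.5% → €0.25
Wooden train set €87.58: toys → 6.25% + 0% local = 6.25% → €5.47
Storage bin €14.68: all other goods → 3.75% + 2.75% local = 6.5% → €0.95
Board game €35.45: toys → 6.25% + 0% local = 6.25% → €2.22
Action figure €24.53: toys → 6.25% + 0% local = 6.25% → €1.53
Blazer €219.34: apparel → 0% + 0% local = 0% → €0.00
Total tax = €1.55 + €0.25 + €5.47 + €0.95 + €2.22 + €1.53 = €11.97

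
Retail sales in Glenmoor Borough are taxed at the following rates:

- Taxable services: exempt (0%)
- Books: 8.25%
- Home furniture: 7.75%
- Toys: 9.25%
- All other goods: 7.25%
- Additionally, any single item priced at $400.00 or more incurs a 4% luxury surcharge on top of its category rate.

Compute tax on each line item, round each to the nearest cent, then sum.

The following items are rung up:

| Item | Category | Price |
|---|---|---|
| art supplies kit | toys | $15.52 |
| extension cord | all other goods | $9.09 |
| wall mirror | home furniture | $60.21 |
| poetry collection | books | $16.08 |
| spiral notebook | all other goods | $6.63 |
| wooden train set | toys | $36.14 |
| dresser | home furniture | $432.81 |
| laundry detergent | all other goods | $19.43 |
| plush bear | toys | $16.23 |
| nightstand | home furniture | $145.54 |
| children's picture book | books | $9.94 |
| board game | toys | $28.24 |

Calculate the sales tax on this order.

Art supplies kit $15.52: toys → 9.25% → $1.44
Extension cord $9.09: all other goods → 7.25% → $0.66
Wall mirror $60.21: home furniture → 7.75% → $4.67
Poetry collection $16.08: books → 8.25% → $1.33
Spiral notebook $6.63: all other goods → 7.25% → $0.48
Wooden train set $36.14: toys → 9.25% → $3.34
Dresser $432.81: home furniture → 7.75% + 4% surcharge = 11.75% → $50.86
Laundry detergent $19.43: all other goods → 7.25% → $1.41
Plush bear $16.23: toys → 9.25% → $1.50
Nightstand $145.54: home furniture → 7.75% → $11.28
Children's picture book $9.94: books → 8.25% → $0.82
Board game $28.24: toys → 9.25% → $2.61
Total tax = $1.44 + $0.66 + $4.67 + $1.33 + $0.48 + $3.34 + $50.86 + $1.41 + $1.50 + $11.28 + $0.82 + $2.61 = $80.40

$80.40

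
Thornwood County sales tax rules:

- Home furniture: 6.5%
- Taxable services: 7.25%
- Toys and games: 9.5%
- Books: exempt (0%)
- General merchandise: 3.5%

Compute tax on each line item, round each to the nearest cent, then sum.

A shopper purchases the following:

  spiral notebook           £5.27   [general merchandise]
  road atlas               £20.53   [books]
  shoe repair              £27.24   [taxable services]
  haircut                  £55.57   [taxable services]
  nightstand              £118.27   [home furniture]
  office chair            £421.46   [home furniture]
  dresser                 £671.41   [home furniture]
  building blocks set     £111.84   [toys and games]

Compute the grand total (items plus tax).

Spiral notebook £5.27: general merchandise → 3.5% → £0.18
Road atlas £20.53: books → 0% → £0.00
Shoe repair £27.24: taxable services → 7.25% → £1.97
Haircut £55.57: taxable services → 7.25% → £4.03
Nightstand £118.27: home furniture → 6.5% → £7.69
Office chair £421.46: home furniture → 6.5% → £27.39
Dresser £671.41: home furniture → 6.5% → £43.64
Building blocks set £111.84: toys and games → 9.5% → £10.62
Subtotal = £1431.59; tax = £95.52; total due = £1527.11

£1527.11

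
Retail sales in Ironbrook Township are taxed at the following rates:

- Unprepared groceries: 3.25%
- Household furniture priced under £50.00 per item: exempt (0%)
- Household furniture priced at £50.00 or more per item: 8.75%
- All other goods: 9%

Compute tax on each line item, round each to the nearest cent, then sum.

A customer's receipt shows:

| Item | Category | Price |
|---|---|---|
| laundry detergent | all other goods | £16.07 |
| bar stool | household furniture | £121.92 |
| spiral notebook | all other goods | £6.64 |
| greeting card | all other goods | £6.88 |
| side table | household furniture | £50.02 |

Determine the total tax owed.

Laundry detergent £16.07: all other goods → 9% → £1.45
Bar stool £121.92: household furniture, £50.00 or more → 8.75% → £10.67
Spiral notebook £6.64: all other goods → 9% → £0.60
Greeting card £6.88: all other goods → 9% → £0.62
Side table £50.02: household furniture, £50.00 or more → 8.75% → £4.38
Total tax = £1.45 + £10.67 + £0.60 + £0.62 + £4.38 = £17.72

£17.72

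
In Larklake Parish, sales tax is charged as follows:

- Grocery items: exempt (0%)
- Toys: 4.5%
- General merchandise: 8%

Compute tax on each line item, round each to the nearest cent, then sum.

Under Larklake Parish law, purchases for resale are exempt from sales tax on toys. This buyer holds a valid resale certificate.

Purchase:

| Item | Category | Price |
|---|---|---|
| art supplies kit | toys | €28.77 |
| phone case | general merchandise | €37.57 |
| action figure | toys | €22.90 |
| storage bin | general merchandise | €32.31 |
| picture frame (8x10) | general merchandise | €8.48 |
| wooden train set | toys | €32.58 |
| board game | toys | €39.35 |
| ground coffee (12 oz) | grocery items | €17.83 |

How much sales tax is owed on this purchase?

Art supplies kit €28.77: toys, buyer-exempt → 0% → €0.00
Phone case €37.57: general merchandise → 8% → €3.01
Action figure €22.90: toys, buyer-exempt → 0% → €0.00
Storage bin €32.31: general merchandise → 8% → €2.58
Picture frame (8x10) €8.48: general merchandise → 8% → €0.68
Wooden train set €32.58: toys, buyer-exempt → 0% → €0.00
Board game €39.35: toys, buyer-exempt → 0% → €0.00
Ground coffee (12 oz) €17.83: grocery items → 0% → €0.00
Total tax = €3.01 + €2.58 + €0.68 = €6.27

€6.27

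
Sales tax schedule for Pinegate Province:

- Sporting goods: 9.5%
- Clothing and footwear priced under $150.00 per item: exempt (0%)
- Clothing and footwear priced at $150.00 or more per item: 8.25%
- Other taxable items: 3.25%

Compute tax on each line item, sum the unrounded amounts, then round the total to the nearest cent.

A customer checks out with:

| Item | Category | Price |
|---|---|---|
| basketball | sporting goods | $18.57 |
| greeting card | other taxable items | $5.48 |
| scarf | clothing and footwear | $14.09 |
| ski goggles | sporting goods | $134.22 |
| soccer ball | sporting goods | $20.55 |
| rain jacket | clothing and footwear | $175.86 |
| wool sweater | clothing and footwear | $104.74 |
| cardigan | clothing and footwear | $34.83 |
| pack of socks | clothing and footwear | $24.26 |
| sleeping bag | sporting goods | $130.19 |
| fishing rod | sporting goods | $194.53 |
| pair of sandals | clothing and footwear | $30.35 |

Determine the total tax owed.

$62.00

Basketball $18.57: sporting goods → 9.5% → $1.76415
Greeting card $5.48: other taxable items → 3.25% → $0.1781
Scarf $14.09: clothing and footwear, under $150.00 → 0% → $0.00
Ski goggles $134.22: sporting goods → 9.5% → $12.7509
Soccer ball $20.55: sporting goods → 9.5% → $1.95225
Rain jacket $175.86: clothing and footwear, $150.00 or more → 8.25% → $14.50845
Wool sweater $104.74: clothing and footwear, under $150.00 → 0% → $0.00
Cardigan $34.83: clothing and footwear, under $150.00 → 0% → $0.00
Pack of socks $24.26: clothing and footwear, under $150.00 → 0% → $0.00
Sleeping bag $130.19: sporting goods → 9.5% → $12.36805
Fishing rod $194.53: sporting goods → 9.5% → $18.48035
Pair of sandals $30.35: clothing and footwear, under $150.00 → 0% → $0.00
Unrounded tax sum = $62.00225 → $62.00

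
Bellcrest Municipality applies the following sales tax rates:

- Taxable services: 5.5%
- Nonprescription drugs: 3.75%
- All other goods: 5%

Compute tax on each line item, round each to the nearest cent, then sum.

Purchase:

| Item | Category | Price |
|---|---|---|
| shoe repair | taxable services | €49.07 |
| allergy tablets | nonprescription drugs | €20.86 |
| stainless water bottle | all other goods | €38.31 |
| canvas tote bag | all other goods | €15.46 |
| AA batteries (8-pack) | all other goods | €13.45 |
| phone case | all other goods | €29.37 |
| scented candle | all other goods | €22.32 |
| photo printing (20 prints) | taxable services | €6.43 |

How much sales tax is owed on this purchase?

Shoe repair €49.07: taxable services → 5.5% → €2.70
Allergy tablets €20.86: nonprescription drugs → 3.75% → €0.78
Stainless water bottle €38.31: all other goods → 5% → €1.92
Canvas tote bag €15.46: all other goods → 5% → €0.77
AA batteries (8-pack) €13.45: all other goods → 5% → €0.67
Phone case €29.37: all other goods → 5% → €1.47
Scented candle €22.32: all other goods → 5% → €1.12
Photo printing (20 prints) €6.43: taxable services → 5.5% → €0.35
Total tax = €2.70 + €0.78 + €1.92 + €0.77 + €0.67 + €1.47 + €1.12 + €0.35 = €9.78

€9.78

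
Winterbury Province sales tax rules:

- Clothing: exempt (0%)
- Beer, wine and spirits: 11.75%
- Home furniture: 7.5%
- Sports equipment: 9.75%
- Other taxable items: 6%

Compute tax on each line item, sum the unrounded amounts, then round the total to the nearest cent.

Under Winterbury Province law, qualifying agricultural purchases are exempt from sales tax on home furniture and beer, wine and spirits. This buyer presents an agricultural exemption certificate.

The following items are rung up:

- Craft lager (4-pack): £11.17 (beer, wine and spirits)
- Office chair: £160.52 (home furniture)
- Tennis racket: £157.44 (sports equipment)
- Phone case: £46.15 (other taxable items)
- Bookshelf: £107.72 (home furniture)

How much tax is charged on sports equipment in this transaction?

£15.35

Tennis racket £157.44: sports equipment → 9.75% → £15.3504
Tax on sports equipment: unrounded sum = £15.3504 → £15.35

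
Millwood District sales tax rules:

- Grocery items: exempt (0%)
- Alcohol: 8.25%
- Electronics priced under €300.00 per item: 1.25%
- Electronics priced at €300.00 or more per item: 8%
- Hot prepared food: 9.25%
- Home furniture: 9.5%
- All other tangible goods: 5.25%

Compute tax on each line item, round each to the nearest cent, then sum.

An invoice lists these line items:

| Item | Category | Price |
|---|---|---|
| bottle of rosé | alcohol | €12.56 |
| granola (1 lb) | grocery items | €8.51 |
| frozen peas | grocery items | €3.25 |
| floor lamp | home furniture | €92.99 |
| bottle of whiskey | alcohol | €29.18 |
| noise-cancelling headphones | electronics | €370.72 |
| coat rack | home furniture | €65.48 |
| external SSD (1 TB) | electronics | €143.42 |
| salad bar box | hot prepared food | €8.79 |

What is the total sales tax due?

Bottle of rosé €12.56: alcohol → 8.25% → €1.04
Granola (1 lb) €8.51: grocery items → 0% → €0.00
Frozen peas €3.25: grocery items → 0% → €0.00
Floor lamp €92.99: home furniture → 9.5% → €8.83
Bottle of whiskey €29.18: alcohol → 8.25% → €2.41
Noise-cancelling headphones €370.72: electronics, €300.00 or more → 8% → €29.66
Coat rack €65.48: home furniture → 9.5% → €6.22
External SSD (1 TB) €143.42: electronics, under €300.00 → 1.25% → €1.79
Salad bar box €8.79: hot prepared food → 9.25% → €0.81
Total tax = €1.04 + €8.83 + €2.41 + €29.66 + €6.22 + €1.79 + €0.81 = €50.76

€50.76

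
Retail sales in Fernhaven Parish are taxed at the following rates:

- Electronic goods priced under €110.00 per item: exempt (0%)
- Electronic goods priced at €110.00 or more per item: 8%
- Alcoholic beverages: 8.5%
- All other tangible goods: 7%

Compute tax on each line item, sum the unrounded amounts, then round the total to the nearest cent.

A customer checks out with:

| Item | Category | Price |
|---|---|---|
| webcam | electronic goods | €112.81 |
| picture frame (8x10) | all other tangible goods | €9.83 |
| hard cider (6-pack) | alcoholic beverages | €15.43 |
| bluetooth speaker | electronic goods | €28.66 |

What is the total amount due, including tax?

€177.75

Webcam €112.81: electronic goods, €110.00 or more → 8% → €9.0248
Picture frame (8x10) €9.83: all other tangible goods → 7% → €0.6881
Hard cider (6-pack) €15.43: alcoholic beverages → 8.5% → €1.31155
Bluetooth speaker €28.66: electronic goods, under €110.00 → 0% → €0.00
Subtotal = €166.73; unrounded tax = €11.02445 → €11.02; total due = €177.75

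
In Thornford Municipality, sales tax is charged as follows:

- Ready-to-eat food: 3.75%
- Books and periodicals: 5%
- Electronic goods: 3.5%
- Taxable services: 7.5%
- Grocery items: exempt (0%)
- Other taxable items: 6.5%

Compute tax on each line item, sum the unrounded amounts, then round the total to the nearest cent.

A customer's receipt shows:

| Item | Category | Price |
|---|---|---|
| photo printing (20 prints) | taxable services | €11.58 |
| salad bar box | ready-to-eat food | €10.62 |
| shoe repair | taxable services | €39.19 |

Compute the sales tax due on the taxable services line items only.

Photo printing (20 prints) €11.58: taxable services → 7.5% → €0.8685
Shoe repair €39.19: taxable services → 7.5% → €2.93925
Tax on taxable services: unrounded sum = €3.80775 → €3.81

€3.81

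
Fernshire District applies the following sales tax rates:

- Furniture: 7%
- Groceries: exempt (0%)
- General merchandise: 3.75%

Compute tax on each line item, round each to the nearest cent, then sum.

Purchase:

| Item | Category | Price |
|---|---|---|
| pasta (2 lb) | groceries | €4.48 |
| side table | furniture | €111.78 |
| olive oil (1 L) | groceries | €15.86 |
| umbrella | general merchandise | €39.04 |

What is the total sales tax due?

€9.28

Pasta (2 lb) €4.48: groceries → 0% → €0.00
Side table €111.78: furniture → 7% → €7.82
Olive oil (1 L) €15.86: groceries → 0% → €0.00
Umbrella €39.04: general merchandise → 3.75% → €1.46
Total tax = €7.82 + €1.46 = €9.28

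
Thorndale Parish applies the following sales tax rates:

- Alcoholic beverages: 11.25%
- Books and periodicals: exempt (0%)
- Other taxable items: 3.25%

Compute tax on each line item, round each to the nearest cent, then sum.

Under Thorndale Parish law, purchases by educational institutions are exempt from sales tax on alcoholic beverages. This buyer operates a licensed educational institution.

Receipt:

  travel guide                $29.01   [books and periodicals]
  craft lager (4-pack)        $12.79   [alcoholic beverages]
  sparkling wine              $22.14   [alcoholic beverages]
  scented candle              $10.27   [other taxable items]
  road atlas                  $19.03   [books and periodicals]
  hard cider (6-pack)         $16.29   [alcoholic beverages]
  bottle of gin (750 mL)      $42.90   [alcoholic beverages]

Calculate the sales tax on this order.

$0.33

Travel guide $29.01: books and periodicals → 0% → $0.00
Craft lager (4-pack) $12.79: alcoholic beverages, buyer-exempt → 0% → $0.00
Sparkling wine $22.14: alcoholic beverages, buyer-exempt → 0% → $0.00
Scented candle $10.27: other taxable items → 3.25% → $0.33
Road atlas $19.03: books and periodicals → 0% → $0.00
Hard cider (6-pack) $16.29: alcoholic beverages, buyer-exempt → 0% → $0.00
Bottle of gin (750 mL) $42.90: alcoholic beverages, buyer-exempt → 0% → $0.00
Total tax = $0.33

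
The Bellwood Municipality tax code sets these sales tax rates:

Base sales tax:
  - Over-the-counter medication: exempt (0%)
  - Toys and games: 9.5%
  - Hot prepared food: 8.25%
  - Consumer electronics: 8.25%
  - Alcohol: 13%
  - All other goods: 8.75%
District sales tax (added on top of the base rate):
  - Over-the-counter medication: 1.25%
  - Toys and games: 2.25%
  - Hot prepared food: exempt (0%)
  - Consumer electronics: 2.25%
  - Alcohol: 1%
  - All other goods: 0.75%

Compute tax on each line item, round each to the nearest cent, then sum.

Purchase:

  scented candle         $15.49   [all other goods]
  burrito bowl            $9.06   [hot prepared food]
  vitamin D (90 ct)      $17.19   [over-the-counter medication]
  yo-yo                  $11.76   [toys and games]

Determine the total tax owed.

Scented candle $15.49: all other goods → 8.75% + 0.75% district = 9.5% → $1.47
Burrito bowl $9.06: hot prepared food → 8.25% + 0% district = 8.25% → $0.75
Vitamin D (90 ct) $17.19: over-the-counter medication → 0% + 1.25% district = 1.25% → $0.21
Yo-yo $11.76: toys and games → 9.5% + 2.25% district = 11.75% → $1.38
Total tax = $1.47 + $0.75 + $0.21 + $1.38 = $3.81

$3.81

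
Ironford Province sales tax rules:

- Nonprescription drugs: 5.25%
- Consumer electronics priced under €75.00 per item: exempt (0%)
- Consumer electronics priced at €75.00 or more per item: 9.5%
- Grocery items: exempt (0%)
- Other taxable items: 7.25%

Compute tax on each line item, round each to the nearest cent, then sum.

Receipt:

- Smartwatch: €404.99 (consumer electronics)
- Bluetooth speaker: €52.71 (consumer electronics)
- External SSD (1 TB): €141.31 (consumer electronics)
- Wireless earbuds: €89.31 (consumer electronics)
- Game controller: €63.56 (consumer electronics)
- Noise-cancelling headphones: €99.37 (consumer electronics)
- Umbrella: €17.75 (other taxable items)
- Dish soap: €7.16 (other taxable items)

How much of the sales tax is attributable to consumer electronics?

€69.81

Smartwatch €404.99: consumer electronics, €75.00 or more → 9.5% → €38.47
Bluetooth speaker €52.71: consumer electronics, under €75.00 → 0% → €0.00
External SSD (1 TB) €141.31: consumer electronics, €75.00 or more → 9.5% → €13.42
Wireless earbuds €89.31: consumer electronics, €75.00 or more → 9.5% → €8.48
Game controller €63.56: consumer electronics, under €75.00 → 0% → €0.00
Noise-cancelling headphones €99.37: consumer electronics, €75.00 or more → 9.5% → €9.44
Tax on consumer electronics = €38.47 + €0.00 + €13.42 + €8.48 + €0.00 + €9.44 = €69.81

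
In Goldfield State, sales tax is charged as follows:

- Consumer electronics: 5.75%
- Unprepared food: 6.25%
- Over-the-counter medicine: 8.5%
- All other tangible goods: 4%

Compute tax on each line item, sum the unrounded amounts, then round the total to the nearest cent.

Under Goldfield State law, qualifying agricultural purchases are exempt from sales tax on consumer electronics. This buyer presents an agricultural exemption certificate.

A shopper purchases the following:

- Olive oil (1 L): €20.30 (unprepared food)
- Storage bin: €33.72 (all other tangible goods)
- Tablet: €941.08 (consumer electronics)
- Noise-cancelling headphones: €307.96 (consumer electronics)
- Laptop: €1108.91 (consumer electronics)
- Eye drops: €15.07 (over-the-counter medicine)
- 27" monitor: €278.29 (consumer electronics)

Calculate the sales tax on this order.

€3.90

Olive oil (1 L) €20.30: unprepared food → 6.25% → €1.26875
Storage bin €33.72: all other tangible goods → 4% → €1.3488
Tablet €941.08: consumer electronics, buyer-exempt → 0% → €0.00
Noise-cancelling headphones €307.96: consumer electronics, buyer-exempt → 0% → €0.00
Laptop €1108.91: consumer electronics, buyer-exempt → 0% → €0.00
Eye drops €15.07: over-the-counter medicine → 8.5% → €1.28095
27" monitor €278.29: consumer electronics, buyer-exempt → 0% → €0.00
Unrounded tax sum = €3.8985 → €3.90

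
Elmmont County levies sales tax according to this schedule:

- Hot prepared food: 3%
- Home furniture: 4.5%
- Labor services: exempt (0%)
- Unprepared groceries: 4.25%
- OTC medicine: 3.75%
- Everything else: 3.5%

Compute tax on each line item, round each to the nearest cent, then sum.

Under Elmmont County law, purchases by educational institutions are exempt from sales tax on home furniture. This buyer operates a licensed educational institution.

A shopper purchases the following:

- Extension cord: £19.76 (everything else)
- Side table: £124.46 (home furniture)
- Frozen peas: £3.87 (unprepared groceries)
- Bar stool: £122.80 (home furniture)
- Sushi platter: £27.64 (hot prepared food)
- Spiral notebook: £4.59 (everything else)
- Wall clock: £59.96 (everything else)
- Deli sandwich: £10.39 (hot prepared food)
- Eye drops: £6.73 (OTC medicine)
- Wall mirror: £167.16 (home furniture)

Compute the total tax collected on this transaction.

Extension cord £19.76: everything else → 3.5% → £0.69
Side table £124.46: home furniture, buyer-exempt → 0% → £0.00
Frozen peas £3.87: unprepared groceries → 4.25% → £0.16
Bar stool £122.80: home furniture, buyer-exempt → 0% → £0.00
Sushi platter £27.64: hot prepared food → 3% → £0.83
Spiral notebook £4.59: everything else → 3.5% → £0.16
Wall clock £59.96: everything else → 3.5% → £2.10
Deli sandwich £10.39: hot prepared food → 3% → £0.31
Eye drops £6.73: OTC medicine → 3.75% → £0.25
Wall mirror £167.16: home furniture, buyer-exempt → 0% → £0.00
Total tax = £0.69 + £0.16 + £0.83 + £0.16 + £2.10 + £0.31 + £0.25 = £4.50

£4.50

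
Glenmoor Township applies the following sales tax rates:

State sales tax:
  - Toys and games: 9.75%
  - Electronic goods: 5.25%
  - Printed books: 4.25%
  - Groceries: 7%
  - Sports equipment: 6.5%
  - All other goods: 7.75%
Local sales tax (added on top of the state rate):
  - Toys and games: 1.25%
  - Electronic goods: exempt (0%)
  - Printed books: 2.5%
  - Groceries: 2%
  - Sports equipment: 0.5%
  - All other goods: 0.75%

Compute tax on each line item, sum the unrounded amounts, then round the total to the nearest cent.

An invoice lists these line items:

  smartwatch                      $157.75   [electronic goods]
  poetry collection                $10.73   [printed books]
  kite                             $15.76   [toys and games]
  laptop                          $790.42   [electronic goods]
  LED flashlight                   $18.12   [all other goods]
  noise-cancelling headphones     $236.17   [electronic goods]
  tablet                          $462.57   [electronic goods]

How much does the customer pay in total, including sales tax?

$1781.98

Smartwatch $157.75: electronic goods → 5.25% + 0% local = 5.25% → $8.281875
Poetry collection $10.73: printed books → 4.25% + 2.5% local = 6.75% → $0.724275
Kite $15.76: toys and games → 9.75% + 1.25% local = 11% → $1.7336
Laptop $790.42: electronic goods → 5.25% + 0% local = 5.25% → $41.49705
LED flashlight $18.12: all other goods → 7.75% + 0.75% local = 8.5% → $1.5402
Noise-cancelling headphones $236.17: electronic goods → 5.25% + 0% local = 5.25% → $12.398925
Tablet $462.57: electronic goods → 5.25% + 0% local = 5.25% → $24.284925
Subtotal = $1691.52; unrounded tax = $90.46085 → $90.46; total due = $1781.98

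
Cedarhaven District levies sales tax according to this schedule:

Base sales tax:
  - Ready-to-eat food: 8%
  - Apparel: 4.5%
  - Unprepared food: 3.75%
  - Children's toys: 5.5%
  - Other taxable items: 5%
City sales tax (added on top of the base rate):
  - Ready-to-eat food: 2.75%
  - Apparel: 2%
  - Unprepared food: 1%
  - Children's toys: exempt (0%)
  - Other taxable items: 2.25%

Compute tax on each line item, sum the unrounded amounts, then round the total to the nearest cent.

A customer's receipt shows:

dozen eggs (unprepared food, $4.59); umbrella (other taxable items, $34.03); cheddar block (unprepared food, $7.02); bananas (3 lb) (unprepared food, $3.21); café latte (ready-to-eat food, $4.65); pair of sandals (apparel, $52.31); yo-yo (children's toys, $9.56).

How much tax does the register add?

Dozen eggs $4.59: unprepared food → 3.75% + 1% city = 4.75% → $0.218025
Umbrella $34.03: other taxable items → 5% + 2.25% city = 7.25% → $2.467175
Cheddar block $7.02: unprepared food → 3.75% + 1% city = 4.75% → $0.33345
Bananas (3 lb) $3.21: unprepared food → 3.75% + 1% city = 4.75% → $0.152475
Café latte $4.65: ready-to-eat food → 8% + 2.75% city = 10.75% → $0.499875
Pair of sandals $52.31: apparel → 4.5% + 2% city = 6.5% → $3.40015
Yo-yo $9.56: children's toys → 5.5% + 0% city = 5.5% → $0.5258
Unrounded tax sum = $7.59695 → $7.60

$7.60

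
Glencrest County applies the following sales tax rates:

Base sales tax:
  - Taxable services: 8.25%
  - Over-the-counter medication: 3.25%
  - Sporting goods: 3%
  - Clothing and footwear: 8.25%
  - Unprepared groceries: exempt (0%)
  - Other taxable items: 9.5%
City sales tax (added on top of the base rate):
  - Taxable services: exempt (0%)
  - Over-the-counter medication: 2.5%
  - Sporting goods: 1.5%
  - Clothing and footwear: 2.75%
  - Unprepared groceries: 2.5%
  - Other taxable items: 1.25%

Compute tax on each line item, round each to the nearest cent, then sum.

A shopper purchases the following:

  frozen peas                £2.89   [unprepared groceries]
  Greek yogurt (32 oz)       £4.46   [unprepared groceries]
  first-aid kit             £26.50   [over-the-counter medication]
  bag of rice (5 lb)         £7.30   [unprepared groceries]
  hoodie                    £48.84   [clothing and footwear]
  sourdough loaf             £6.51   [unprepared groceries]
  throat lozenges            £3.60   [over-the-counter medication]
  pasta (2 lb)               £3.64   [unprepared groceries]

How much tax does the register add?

Frozen peas £2.89: unprepared groceries → 0% + 2.5% city = 2.5% → £0.07
Greek yogurt (32 oz) £4.46: unprepared groceries → 0% + 2.5% city = 2.5% → £0.11
First-aid kit £26.50: over-the-counter medication → 3.25% + 2.5% city = 5.75% → £1.52
Bag of rice (5 lb) £7.30: unprepared groceries → 0% + 2.5% city = 2.5% → £0.18
Hoodie £48.84: clothing and footwear → 8.25% + 2.75% city = 11% → £5.37
Sourdough loaf £6.51: unprepared groceries → 0% + 2.5% city = 2.5% → £0.16
Throat lozenges £3.60: over-the-counter medication → 3.25% + 2.5% city = 5.75% → £0.21
Pasta (2 lb) £3.64: unprepared groceries → 0% + 2.5% city = 2.5% → £0.09
Total tax = £0.07 + £0.11 + £1.52 + £0.18 + £5.37 + £0.16 + £0.21 + £0.09 = £7.71

£7.71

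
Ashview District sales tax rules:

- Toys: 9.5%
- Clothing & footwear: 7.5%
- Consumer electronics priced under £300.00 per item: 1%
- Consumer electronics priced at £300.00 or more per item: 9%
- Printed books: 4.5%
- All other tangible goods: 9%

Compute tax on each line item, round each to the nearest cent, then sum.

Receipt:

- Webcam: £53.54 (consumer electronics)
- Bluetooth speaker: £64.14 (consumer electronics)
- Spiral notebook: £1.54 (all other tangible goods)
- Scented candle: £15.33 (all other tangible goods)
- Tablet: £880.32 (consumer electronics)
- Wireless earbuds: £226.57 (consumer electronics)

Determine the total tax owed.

Webcam £53.54: consumer electronics, under £300.00 → 1% → £0.54
Bluetooth speaker £64.14: consumer electronics, under £300.00 → 1% → £0.64
Spiral notebook £1.54: all other tangible goods → 9% → £0.14
Scented candle £15.33: all other tangible goods → 9% → £1.38
Tablet £880.32: consumer electronics, £300.00 or more → 9% → £79.23
Wireless earbuds £226.57: consumer electronics, under £300.00 → 1% → £2.27
Total tax = £0.54 + £0.64 + £0.14 + £1.38 + £79.23 + £2.27 = £84.20

£84.20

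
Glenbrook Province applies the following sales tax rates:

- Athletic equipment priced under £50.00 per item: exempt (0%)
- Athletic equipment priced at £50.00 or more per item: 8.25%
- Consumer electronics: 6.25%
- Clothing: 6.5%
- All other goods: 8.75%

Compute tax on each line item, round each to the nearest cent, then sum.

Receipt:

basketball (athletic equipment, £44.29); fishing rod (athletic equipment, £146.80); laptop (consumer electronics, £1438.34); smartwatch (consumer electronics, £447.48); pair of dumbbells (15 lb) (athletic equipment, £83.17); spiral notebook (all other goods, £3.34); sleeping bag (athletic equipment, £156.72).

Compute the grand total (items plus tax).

£2470.20

Basketball £44.29: athletic equipment, under £50.00 → 0% → £0.00
Fishing rod £146.80: athletic equipment, £50.00 or more → 8.25% → £12.11
Laptop £1438.34: consumer electronics → 6.25% → £89.90
Smartwatch £447.48: consumer electronics → 6.25% → £27.97
Pair of dumbbells (15 lb) £83.17: athletic equipment, £50.00 or more → 8.25% → £6.86
Spiral notebook £3.34: all other goods → 8.75% → £0.29
Sleeping bag £156.72: athletic equipment, £50.00 or more → 8.25% → £12.93
Subtotal = £2320.14; tax = £150.06; total due = £2470.20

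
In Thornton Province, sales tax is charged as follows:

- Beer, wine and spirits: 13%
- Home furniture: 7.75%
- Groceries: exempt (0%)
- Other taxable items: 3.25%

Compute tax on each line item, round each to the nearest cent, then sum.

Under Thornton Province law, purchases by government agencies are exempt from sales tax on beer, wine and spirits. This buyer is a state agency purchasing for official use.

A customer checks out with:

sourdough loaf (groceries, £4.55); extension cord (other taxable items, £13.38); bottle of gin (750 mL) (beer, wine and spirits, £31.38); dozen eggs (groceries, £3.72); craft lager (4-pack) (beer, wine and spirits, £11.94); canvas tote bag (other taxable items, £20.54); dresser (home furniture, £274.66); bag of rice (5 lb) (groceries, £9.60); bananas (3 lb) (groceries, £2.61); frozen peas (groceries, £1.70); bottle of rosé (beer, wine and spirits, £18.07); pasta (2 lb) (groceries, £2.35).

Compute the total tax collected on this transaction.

£22.39

Sourdough loaf £4.55: groceries → 0% → £0.00
Extension cord £13.38: other taxable items → 3.25% → £0.43
Bottle of gin (750 mL) £31.38: beer, wine and spirits, buyer-exempt → 0% → £0.00
Dozen eggs £3.72: groceries → 0% → £0.00
Craft lager (4-pack) £11.94: beer, wine and spirits, buyer-exempt → 0% → £0.00
Canvas tote bag £20.54: other taxable items → 3.25% → £0.67
Dresser £274.66: home furniture → 7.75% → £21.29
Bag of rice (5 lb) £9.60: groceries → 0% → £0.00
Bananas (3 lb) £2.61: groceries → 0% → £0.00
Frozen peas £1.70: groceries → 0% → £0.00
Bottle of rosé £18.07: beer, wine and spirits, buyer-exempt → 0% → £0.00
Pasta (2 lb) £2.35: groceries → 0% → £0.00
Total tax = £0.43 + £0.67 + £21.29 = £22.39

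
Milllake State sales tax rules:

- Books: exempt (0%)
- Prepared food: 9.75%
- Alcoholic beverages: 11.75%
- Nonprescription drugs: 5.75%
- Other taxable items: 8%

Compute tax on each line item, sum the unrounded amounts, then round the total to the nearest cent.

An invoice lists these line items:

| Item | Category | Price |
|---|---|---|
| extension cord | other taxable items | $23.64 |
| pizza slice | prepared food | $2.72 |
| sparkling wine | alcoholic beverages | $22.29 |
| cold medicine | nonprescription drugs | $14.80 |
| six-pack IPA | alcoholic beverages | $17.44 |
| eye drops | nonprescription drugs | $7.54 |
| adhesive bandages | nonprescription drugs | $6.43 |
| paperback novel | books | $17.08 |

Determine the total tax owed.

Extension cord $23.64: other taxable items → 8% → $1.8912
Pizza slice $2.72: prepared food → 9.75% → $0.2652
Sparkling wine $22.29: alcoholic beverages → 11.75% → $2.619075
Cold medicine $14.80: nonprescription drugs → 5.75% → $0.851
Six-pack IPA $17.44: alcoholic beverages → 11.75% → $2.0492
Eye drops $7.54: nonprescription drugs → 5.75% → $0.43355
Adhesive bandages $6.43: nonprescription drugs → 5.75% → $0.369725
Paperback novel $17.08: books → 0% → $0.00
Unrounded tax sum = $8.47895 → $8.48

$8.48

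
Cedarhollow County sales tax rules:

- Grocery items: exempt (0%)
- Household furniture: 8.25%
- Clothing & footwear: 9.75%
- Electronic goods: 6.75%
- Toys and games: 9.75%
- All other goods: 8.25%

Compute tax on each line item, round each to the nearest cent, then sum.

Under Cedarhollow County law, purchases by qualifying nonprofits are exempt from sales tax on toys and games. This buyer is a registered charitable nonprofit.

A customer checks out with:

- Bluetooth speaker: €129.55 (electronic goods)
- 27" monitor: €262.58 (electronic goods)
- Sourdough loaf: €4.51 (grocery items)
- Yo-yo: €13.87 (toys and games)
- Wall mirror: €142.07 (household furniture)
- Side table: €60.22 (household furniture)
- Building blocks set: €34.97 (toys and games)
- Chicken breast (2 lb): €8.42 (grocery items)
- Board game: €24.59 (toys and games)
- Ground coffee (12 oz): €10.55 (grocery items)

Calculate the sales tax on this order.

€43.15

Bluetooth speaker €129.55: electronic goods → 6.75% → €8.74
27" monitor €262.58: electronic goods → 6.75% → €17.72
Sourdough loaf €4.51: grocery items → 0% → €0.00
Yo-yo €13.87: toys and games, buyer-exempt → 0% → €0.00
Wall mirror €142.07: household furniture → 8.25% → €11.72
Side table €60.22: household furniture → 8.25% → €4.97
Building blocks set €34.97: toys and games, buyer-exempt → 0% → €0.00
Chicken breast (2 lb) €8.42: grocery items → 0% → €0.00
Board game €24.59: toys and games, buyer-exempt → 0% → €0.00
Ground coffee (12 oz) €10.55: grocery items → 0% → €0.00
Total tax = €8.74 + €17.72 + €11.72 + €4.97 = €43.15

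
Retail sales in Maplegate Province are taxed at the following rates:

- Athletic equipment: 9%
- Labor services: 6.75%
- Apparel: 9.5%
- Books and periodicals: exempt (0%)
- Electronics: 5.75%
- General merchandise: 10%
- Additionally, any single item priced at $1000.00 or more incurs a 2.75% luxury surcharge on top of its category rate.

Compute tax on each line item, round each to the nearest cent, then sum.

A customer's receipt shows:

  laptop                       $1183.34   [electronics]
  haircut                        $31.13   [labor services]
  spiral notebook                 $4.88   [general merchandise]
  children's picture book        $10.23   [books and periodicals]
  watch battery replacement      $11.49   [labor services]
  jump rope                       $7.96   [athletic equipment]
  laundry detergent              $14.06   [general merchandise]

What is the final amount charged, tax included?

$1369.17

Laptop $1183.34: electronics → 5.75% + 2.75% surcharge = 8.5% → $100.58
Haircut $31.13: labor services → 6.75% → $2.10
Spiral notebook $4.88: general merchandise → 10% → $0.49
Children's picture book $10.23: books and periodicals → 0% → $0.00
Watch battery replacement $11.49: labor services → 6.75% → $0.78
Jump rope $7.96: athletic equipment → 9% → $0.72
Laundry detergent $14.06: general merchandise → 10% → $1.41
Subtotal = $1263.09; tax = $106.08; total due = $1369.17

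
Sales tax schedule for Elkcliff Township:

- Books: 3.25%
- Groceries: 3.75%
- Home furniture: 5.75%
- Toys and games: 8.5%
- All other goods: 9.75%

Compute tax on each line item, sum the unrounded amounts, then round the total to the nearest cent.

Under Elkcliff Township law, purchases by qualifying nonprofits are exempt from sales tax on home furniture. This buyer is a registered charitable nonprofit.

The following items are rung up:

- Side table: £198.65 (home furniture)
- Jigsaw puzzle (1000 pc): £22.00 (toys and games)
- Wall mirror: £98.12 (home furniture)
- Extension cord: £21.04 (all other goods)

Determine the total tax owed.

Side table £198.65: home furniture, buyer-exempt → 0% → £0.00
Jigsaw puzzle (1000 pc) £22.00: toys and games → 8.5% → £1.87
Wall mirror £98.12: home furniture, buyer-exempt → 0% → £0.00
Extension cord £21.04: all other goods → 9.75% → £2.0514
Unrounded tax sum = £3.9214 → £3.92

£3.92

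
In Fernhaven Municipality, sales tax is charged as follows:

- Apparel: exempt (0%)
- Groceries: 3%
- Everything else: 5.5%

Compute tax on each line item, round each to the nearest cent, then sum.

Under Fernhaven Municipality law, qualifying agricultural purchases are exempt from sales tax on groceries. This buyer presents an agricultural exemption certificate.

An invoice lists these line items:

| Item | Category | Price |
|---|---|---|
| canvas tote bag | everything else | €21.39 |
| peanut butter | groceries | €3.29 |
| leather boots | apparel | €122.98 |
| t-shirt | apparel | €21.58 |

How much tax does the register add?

Canvas tote bag €21.39: everything else → 5.5% → €1.18
Peanut butter €3.29: groceries, buyer-exempt → 0% → €0.00
Leather boots €122.98: apparel → 0% → €0.00
T-shirt €21.58: apparel → 0% → €0.00
Total tax = €1.18

€1.18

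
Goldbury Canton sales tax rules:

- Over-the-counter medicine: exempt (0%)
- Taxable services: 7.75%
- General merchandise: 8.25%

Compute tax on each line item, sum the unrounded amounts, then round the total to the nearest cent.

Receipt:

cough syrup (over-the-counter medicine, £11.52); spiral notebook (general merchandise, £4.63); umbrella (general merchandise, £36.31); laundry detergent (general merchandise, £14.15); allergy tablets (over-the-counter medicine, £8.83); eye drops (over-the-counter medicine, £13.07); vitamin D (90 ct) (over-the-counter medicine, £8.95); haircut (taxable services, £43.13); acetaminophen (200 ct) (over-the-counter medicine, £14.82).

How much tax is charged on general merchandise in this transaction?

Spiral notebook £4.63: general merchandise → 8.25% → £0.381975
Umbrella £36.31: general merchandise → 8.25% → £2.995575
Laundry detergent £14.15: general merchandise → 8.25% → £1.167375
Tax on general merchandise: unrounded sum = £4.544925 → £4.54

£4.54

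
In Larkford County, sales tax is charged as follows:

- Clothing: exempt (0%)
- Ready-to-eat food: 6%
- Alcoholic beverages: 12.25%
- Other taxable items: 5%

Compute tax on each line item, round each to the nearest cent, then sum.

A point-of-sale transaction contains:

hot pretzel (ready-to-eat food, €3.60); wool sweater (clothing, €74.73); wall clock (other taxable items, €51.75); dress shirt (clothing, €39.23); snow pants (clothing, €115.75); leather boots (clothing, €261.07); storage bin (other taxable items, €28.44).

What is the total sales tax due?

€4.23

Hot pretzel €3.60: ready-to-eat food → 6% → €0.22
Wool sweater €74.73: clothing → 0% → €0.00
Wall clock €51.75: other taxable items → 5% → €2.59
Dress shirt €39.23: clothing → 0% → €0.00
Snow pants €115.75: clothing → 0% → €0.00
Leather boots €261.07: clothing → 0% → €0.00
Storage bin €28.44: other taxable items → 5% → €1.42
Total tax = €0.22 + €2.59 + €1.42 = €4.23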